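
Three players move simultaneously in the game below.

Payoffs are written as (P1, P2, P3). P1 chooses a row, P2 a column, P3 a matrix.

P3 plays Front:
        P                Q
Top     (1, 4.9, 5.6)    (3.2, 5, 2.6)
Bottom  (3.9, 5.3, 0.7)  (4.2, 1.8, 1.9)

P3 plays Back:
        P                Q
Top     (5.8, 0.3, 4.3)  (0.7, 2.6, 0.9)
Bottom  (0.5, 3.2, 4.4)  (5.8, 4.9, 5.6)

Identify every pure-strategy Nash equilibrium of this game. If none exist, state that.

Pure NE: (Bottom, Q, Back)

P1 against (P, Front): payoffs 1, 3.9 → best response Bottom.
P1 against (P, Back): payoffs 5.8, 0.5 → best response Top.
P1 against (Q, Front): payoffs 3.2, 4.2 → best response Bottom.
P1 against (Q, Back): payoffs 0.7, 5.8 → best response Bottom.
P2 against (Top, Front): payoffs 4.9, 5 → best response Q.
P2 against (Top, Back): payoffs 0.3, 2.6 → best response Q.
P2 against (Bottom, Front): payoffs 5.3, 1.8 → best response P.
P2 against (Bottom, Back): payoffs 3.2, 4.9 → best response Q.
P3 against (Top, P): payoffs 5.6, 4.3 → best response Front.
P3 against (Top, Q): payoffs 2.6, 0.9 → best response Front.
P3 against (Bottom, P): payoffs 0.7, 4.4 → best response Back.
P3 against (Bottom, Q): payoffs 1.9, 5.6 → best response Back.
Mutual best responses: (Bottom, Q, Back).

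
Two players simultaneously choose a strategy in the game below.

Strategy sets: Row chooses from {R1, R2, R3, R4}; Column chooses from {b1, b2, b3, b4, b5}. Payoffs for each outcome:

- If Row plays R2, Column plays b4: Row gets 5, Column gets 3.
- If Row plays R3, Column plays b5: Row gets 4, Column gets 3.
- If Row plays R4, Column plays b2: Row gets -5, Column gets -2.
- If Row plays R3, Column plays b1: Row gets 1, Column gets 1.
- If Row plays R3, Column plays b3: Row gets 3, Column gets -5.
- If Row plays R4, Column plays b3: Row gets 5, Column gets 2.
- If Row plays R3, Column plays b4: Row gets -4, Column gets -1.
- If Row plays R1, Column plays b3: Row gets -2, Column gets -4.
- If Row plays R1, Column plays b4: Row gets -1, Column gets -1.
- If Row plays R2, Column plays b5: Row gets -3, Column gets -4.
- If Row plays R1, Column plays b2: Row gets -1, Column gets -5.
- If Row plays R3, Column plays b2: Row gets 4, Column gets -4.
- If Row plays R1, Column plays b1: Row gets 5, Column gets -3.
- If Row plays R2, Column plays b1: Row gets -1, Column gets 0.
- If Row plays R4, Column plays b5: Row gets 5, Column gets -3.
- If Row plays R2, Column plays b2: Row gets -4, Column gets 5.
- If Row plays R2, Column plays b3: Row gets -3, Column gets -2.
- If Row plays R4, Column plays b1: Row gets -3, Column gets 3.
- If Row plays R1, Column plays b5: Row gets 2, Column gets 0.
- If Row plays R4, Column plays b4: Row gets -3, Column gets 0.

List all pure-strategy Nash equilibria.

This game has no pure Nash equilibrium.

Row against b1: payoffs 5, -1, 1, -3 → best response R1.
Row against b2: payoffs -1, -4, 4, -5 → best response R3.
Row against b3: payoffs -2, -3, 3, 5 → best response R4.
Row against b4: payoffs -1, 5, -4, -3 → best response R2.
Row against b5: payoffs 2, -3, 4, 5 → best response R4.
Column against R1: payoffs -3, -5, -4, -1, 0 → best response b5.
Column against R2: payoffs 0, 5, -2, 3, -4 → best response b2.
Column against R3: payoffs 1, -4, -5, -1, 3 → best response b5.
Column against R4: payoffs 3, -2, 2, 0, -3 → best response b1.
No profile is a mutual best response for all players.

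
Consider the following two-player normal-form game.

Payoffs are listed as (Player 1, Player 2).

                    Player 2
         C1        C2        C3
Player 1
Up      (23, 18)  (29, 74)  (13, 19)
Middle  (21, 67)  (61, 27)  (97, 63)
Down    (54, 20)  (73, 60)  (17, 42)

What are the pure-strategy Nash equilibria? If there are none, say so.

The unique pure-strategy Nash equilibrium is (Down, C2).

Player 1 against C1: payoffs 23, 21, 54 → best response Down.
Player 1 against C2: payoffs 29, 61, 73 → best response Down.
Player 1 against C3: payoffs 13, 97, 17 → best response Middle.
Player 2 against Up: payoffs 18, 74, 19 → best response C2.
Player 2 against Middle: payoffs 67, 27, 63 → best response C1.
Player 2 against Down: payoffs 20, 60, 42 → best response C2.
Mutual best responses: (Down, C2).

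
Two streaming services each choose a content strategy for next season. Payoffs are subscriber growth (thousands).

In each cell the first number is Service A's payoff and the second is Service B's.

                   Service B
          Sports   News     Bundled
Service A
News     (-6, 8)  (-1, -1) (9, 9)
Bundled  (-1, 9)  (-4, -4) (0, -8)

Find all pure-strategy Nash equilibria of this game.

Check each profile: it is a Nash equilibrium iff no player can strictly gain by switching unilaterally.
(News, Sports): Service A can switch to Bundled (-6 → -1). Not NE.
(News, News): Service B can switch to Sports (-1 → 8). Not NE.
(News, Bundled): Service A gets 9, best alternative 0; Service B gets 9, best alternative 8. No profitable deviation — NE.
(Bundled, Sports): Service A gets -1, best alternative -6; Service B gets 9, best alternative -4. No profitable deviation — NE.
(Bundled, News): Service A can switch to News (-4 → -1). Not NE.
(Bundled, Bundled): Service A can switch to News (0 → 9). Not NE.

(News, Bundled) and (Bundled, Sports)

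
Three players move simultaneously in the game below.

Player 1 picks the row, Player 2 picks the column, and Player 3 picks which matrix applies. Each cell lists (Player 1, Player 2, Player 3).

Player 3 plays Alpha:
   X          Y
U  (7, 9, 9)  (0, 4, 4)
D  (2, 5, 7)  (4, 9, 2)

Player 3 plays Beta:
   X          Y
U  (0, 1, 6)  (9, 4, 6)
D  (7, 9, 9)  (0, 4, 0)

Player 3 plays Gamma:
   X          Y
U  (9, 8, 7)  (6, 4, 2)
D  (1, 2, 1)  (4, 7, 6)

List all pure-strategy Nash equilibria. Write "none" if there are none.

The pure Nash equilibria are (U, X, Alpha), (U, Y, Beta), (D, X, Beta).

Player 1 against (X, Alpha): payoffs 7, 2 → best response U.
Player 1 against (X, Beta): payoffs 0, 7 → best response D.
Player 1 against (X, Gamma): payoffs 9, 1 → best response U.
Player 1 against (Y, Alpha): payoffs 0, 4 → best response D.
Player 1 against (Y, Beta): payoffs 9, 0 → best response U.
Player 1 against (Y, Gamma): payoffs 6, 4 → best response U.
Player 2 against (U, Alpha): payoffs 9, 4 → best response X.
Player 2 against (U, Beta): payoffs 1, 4 → best response Y.
Player 2 against (U, Gamma): payoffs 8, 4 → best response X.
Player 2 against (D, Alpha): payoffs 5, 9 → best response Y.
Player 2 against (D, Beta): payoffs 9, 4 → best response X.
Player 2 against (D, Gamma): payoffs 2, 7 → best response Y.
Player 3 against (U, X): payoffs 9, 6, 7 → best response Alpha.
Player 3 against (U, Y): payoffs 4, 6, 2 → best response Beta.
Player 3 against (D, X): payoffs 7, 9, 1 → best response Beta.
Player 3 against (D, Y): payoffs 2, 0, 6 → best response Gamma.
Mutual best responses: (U, X, Alpha); (U, Y, Beta); (D, X, Beta).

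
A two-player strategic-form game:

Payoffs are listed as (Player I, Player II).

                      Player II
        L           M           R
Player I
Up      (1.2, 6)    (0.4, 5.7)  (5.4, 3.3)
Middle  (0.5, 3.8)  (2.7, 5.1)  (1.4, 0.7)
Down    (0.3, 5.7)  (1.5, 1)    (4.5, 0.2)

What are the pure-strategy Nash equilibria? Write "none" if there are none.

(Up, L) and (Middle, M)

Mark each player's best response to every combination of opponents' strategies; a profile where every player is best-responding is a pure Nash equilibrium.
Player I against L: payoffs 1.2, 0.5, 0.3 → best response Up.
Player I against M: payoffs 0.4, 2.7, 1.5 → best response Middle.
Player I against R: payoffs 5.4, 1.4, 4.5 → best response Up.
Player II against Up: payoffs 6, 5.7, 3.3 → best response L.
Player II against Middle: payoffs 3.8, 5.1, 0.7 → best response M.
Player II against Down: payoffs 5.7, 1, 0.2 → best response L.
Mutual best responses: (Up, L); (Middle, M).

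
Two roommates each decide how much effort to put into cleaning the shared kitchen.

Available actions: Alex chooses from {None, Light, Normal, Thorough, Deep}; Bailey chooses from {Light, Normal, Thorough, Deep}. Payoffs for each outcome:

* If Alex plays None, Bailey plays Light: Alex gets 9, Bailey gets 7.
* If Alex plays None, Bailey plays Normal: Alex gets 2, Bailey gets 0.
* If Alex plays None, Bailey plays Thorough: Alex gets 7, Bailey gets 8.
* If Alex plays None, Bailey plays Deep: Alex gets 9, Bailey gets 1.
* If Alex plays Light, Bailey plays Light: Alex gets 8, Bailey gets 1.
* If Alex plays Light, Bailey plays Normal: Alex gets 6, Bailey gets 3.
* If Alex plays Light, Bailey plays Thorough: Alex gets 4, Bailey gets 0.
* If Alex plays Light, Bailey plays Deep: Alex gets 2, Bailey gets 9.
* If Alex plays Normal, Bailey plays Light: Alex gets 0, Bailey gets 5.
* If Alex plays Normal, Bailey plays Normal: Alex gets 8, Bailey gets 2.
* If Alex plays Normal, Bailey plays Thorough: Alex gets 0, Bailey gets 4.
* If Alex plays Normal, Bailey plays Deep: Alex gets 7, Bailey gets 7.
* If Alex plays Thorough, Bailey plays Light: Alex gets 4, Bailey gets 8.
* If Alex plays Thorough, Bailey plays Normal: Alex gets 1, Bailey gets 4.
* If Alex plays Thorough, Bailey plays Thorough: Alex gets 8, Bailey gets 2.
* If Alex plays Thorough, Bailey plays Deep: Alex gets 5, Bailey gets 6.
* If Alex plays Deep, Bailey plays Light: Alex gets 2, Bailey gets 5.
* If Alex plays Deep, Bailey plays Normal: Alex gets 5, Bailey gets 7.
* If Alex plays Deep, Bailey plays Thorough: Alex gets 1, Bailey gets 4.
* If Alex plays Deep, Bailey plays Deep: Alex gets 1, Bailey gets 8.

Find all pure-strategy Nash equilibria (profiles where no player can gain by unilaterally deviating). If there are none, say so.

For each player, find the best response to each opponent profile; mutual best responses are the pure NE.
Alex against Light: payoffs 9, 8, 0, 4, 2 → best response None.
Alex against Normal: payoffs 2, 6, 8, 1, 5 → best response Normal.
Alex against Thorough: payoffs 7, 4, 0, 8, 1 → best response Thorough.
Alex against Deep: payoffs 9, 2, 7, 5, 1 → best response None.
Bailey against None: payoffs 7, 0, 8, 1 → best response Thorough.
Bailey against Light: payoffs 1, 3, 0, 9 → best response Deep.
Bailey against Normal: payoffs 5, 2, 4, 7 → best response Deep.
Bailey against Thorough: payoffs 8, 4, 2, 6 → best response Light.
Bailey against Deep: payoffs 5, 7, 4, 8 → best response Deep.
No profile is a mutual best response for all players.

No pure-strategy Nash equilibrium.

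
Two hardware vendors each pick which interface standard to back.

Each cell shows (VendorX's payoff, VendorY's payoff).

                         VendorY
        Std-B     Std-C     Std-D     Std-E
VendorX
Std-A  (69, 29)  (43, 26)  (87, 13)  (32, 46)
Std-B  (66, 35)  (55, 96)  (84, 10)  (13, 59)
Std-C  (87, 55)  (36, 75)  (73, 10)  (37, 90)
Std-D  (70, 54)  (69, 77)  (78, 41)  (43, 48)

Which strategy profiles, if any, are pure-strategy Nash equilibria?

(Std-D, Std-C)

Mark each player's best response to every combination of opponents' strategies; a profile where every player is best-responding is a pure Nash equilibrium.
VendorX against Std-B: payoffs 69, 66, 87, 70 → best response Std-C.
VendorX against Std-C: payoffs 43, 55, 36, 69 → best response Std-D.
VendorX against Std-D: payoffs 87, 84, 73, 78 → best response Std-A.
VendorX against Std-E: payoffs 32, 13, 37, 43 → best response Std-D.
VendorY against Std-A: payoffs 29, 26, 13, 46 → best response Std-E.
VendorY against Std-B: payoffs 35, 96, 10, 59 → best response Std-C.
VendorY against Std-C: payoffs 55, 75, 10, 90 → best response Std-E.
VendorY against Std-D: payoffs 54, 77, 41, 48 → best response Std-C.
Mutual best responses: (Std-D, Std-C).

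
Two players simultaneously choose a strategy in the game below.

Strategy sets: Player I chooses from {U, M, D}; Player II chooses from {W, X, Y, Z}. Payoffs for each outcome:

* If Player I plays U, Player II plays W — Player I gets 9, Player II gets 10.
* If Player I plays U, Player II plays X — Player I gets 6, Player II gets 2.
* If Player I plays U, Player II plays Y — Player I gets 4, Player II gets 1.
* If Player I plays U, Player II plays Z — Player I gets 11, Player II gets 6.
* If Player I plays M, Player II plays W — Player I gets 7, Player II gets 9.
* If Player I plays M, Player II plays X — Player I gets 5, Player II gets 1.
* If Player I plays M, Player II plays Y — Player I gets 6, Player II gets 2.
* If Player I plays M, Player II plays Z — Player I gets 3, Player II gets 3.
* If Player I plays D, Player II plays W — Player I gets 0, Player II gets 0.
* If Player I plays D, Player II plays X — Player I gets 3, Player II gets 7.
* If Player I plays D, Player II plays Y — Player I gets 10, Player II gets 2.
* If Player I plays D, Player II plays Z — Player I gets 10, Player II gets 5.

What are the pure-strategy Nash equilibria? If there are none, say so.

(U, W)

Check each profile: it is a Nash equilibrium iff no player can strictly gain by switching unilaterally.
(U, W): Player I gets 9, best alternative 7; Player II gets 10, best alternative 6. No profitable deviation — NE.
(U, X): Player II can switch to W (2 → 10). Not NE.
(U, Y): Player I can switch to M (4 → 6). Not NE.
(U, Z): Player II can switch to W (6 → 10). Not NE.
(M, W): Player I can switch to U (7 → 9). Not NE.
(M, X): Player I can switch to U (5 → 6). Not NE.
(M, Y): Player I can switch to D (6 → 10). Not NE.
(M, Z): Player I can switch to U (3 → 11). Not NE.
(D, W): Player I can switch to U (0 → 9). Not NE.
(The remaining 3 profiles each have a profitable deviation by the same check.)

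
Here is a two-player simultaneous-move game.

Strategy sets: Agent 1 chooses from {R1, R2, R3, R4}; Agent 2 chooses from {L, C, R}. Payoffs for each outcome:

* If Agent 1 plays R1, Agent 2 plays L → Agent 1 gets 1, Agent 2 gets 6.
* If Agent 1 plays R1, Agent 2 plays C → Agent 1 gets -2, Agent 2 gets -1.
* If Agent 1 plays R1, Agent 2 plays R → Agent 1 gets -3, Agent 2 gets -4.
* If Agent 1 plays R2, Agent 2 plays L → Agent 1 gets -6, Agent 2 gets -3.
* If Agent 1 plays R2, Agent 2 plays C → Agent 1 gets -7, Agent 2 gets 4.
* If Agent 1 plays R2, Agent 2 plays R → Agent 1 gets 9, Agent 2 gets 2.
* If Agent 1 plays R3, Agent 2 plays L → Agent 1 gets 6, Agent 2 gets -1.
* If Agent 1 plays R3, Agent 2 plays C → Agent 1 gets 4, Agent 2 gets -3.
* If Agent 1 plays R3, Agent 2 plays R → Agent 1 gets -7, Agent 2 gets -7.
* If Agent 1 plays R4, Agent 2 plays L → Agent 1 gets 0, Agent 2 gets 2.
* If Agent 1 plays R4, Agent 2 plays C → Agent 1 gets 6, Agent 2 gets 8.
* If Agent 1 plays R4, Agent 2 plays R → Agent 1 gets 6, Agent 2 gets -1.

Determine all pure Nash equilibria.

Agent 1 against L: payoffs 1, -6, 6, 0 → best response R3.
Agent 1 against C: payoffs -2, -7, 4, 6 → best response R4.
Agent 1 against R: payoffs -3, 9, -7, 6 → best response R2.
Agent 2 against R1: payoffs 6, -1, -4 → best response L.
Agent 2 against R2: payoffs -3, 4, 2 → best response C.
Agent 2 against R3: payoffs -1, -3, -7 → best response L.
Agent 2 against R4: payoffs 2, 8, -1 → best response C.
Mutual best responses: (R3, L); (R4, C).

(R3, L), (R4, C)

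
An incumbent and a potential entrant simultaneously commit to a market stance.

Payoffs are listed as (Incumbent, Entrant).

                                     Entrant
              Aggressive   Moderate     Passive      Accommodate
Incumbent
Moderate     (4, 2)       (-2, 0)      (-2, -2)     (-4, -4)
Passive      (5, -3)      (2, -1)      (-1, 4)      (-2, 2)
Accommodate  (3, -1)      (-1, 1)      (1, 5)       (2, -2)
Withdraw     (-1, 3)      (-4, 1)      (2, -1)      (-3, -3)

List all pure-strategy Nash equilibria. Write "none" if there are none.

No pure-strategy Nash equilibrium.

Incumbent against Aggressive: payoffs 4, 5, 3, -1 → best response Passive.
Incumbent against Moderate: payoffs -2, 2, -1, -4 → best response Passive.
Incumbent against Passive: payoffs -2, -1, 1, 2 → best response Withdraw.
Incumbent against Accommodate: payoffs -4, -2, 2, -3 → best response Accommodate.
Entrant against Moderate: payoffs 2, 0, -2, -4 → best response Aggressive.
Entrant against Passive: payoffs -3, -1, 4, 2 → best response Passive.
Entrant against Accommodate: payoffs -1, 1, 5, -2 → best response Passive.
Entrant against Withdraw: payoffs 3, 1, -1, -3 → best response Aggressive.
No profile is a mutual best response for all players.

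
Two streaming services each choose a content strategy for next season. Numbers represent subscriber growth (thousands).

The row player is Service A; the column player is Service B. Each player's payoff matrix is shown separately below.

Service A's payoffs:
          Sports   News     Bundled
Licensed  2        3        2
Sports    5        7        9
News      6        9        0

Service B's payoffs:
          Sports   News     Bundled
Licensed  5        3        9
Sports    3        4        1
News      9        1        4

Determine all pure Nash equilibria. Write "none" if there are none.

Pure NE: (News, Sports)

Check each profile: it is a Nash equilibrium iff no player can strictly gain by switching unilaterally.
(Licensed, Sports): Service A can switch to Sports (2 → 5). Not NE.
(Licensed, News): Service A can switch to Sports (3 → 7). Not NE.
(Licensed, Bundled): Service A can switch to Sports (2 → 9). Not NE.
(Sports, Sports): Service A can switch to News (5 → 6). Not NE.
(Sports, News): Service A can switch to News (7 → 9). Not NE.
(Sports, Bundled): Service B can switch to Sports (1 → 3). Not NE.
(News, Sports): Service A gets 6, best alternative 5; Service B gets 9, best alternative 4. No profitable deviation — NE.
(The remaining 2 profiles each have a profitable deviation by the same check.)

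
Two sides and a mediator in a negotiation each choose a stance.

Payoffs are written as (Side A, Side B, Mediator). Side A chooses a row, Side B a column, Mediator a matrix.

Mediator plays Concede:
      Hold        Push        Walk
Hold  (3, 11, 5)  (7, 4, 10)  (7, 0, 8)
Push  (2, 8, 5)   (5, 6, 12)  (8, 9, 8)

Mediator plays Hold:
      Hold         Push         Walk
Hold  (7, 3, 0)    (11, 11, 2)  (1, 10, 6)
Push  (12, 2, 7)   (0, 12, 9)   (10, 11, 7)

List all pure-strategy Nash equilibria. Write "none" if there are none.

Pure-strategy Nash equilibria: (Hold, Hold, Concede); (Push, Walk, Concede)

For each player, find the best response to each opponent profile; mutual best responses are the pure NE.
Side A against (Hold, Concede): payoffs 3, 2 → best response Hold.
Side A against (Hold, Hold): payoffs 7, 12 → best response Push.
Side A against (Push, Concede): payoffs 7, 5 → best response Hold.
Side A against (Push, Hold): payoffs 11, 0 → best response Hold.
Side A against (Walk, Concede): payoffs 7, 8 → best response Push.
Side A against (Walk, Hold): payoffs 1, 10 → best response Push.
Side B against (Hold, Concede): payoffs 11, 4, 0 → best response Hold.
Side B against (Hold, Hold): payoffs 3, 11, 10 → best response Push.
Side B against (Push, Concede): payoffs 8, 6, 9 → best response Walk.
Side B against (Push, Hold): payoffs 2, 12, 11 → best response Push.
Mediator against (Hold, Hold): payoffs 5, 0 → best response Concede.
Mediator against (Hold, Push): payoffs 10, 2 → best response Concede.
Mediator against (Hold, Walk): payoffs 8, 6 → best response Concede.
Mediator against (Push, Hold): payoffs 5, 7 → best response Hold.
Mediator against (Push, Push): payoffs 12, 9 → best response Concede.
Mediator against (Push, Walk): payoffs 8, 7 → best response Concede.
Mutual best responses: (Hold, Hold, Concede); (Push, Walk, Concede).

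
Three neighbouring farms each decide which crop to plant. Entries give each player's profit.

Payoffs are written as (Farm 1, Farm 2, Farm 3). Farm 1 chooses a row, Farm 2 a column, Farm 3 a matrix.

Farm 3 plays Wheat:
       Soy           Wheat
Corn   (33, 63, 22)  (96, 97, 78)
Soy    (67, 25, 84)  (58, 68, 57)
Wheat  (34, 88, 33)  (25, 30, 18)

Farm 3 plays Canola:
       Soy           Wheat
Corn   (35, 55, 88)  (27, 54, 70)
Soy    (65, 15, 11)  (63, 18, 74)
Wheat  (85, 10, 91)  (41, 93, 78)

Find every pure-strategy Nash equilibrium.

(Corn, Soy, Wheat): Farm 1 can switch to Soy (33 → 67). Not NE.
(Corn, Soy, Canola): Farm 1 can switch to Soy (35 → 65). Not NE.
(Corn, Wheat, Wheat): Farm 1 gets 96, best alternative 58; Farm 2 gets 97, best alternative 63; Farm 3 gets 78, best alternative 70. No profitable deviation — NE.
(Corn, Wheat, Canola): Farm 1 can switch to Soy (27 → 63). Not NE.
(Soy, Soy, Wheat): Farm 2 can switch to Wheat (25 → 68). Not NE.
(Soy, Soy, Canola): Farm 1 can switch to Wheat (65 → 85). Not NE.
(Soy, Wheat, Wheat): Farm 1 can switch to Corn (58 → 96). Not NE.
(Soy, Wheat, Canola): Farm 1 gets 63, best alternative 41; Farm 2 gets 18, best alternative 15; Farm 3 gets 74, best alternative 57. No profitable deviation — NE.
(Wheat, Soy, Wheat): Farm 1 can switch to Soy (34 → 67). Not NE.
(Wheat, Soy, Canola): Farm 2 can switch to Wheat (10 → 93). Not NE.
(Wheat, Wheat, Wheat): Farm 1 can switch to Corn (25 → 96). Not NE.
(Wheat, Wheat, Canola): Farm 1 can switch to Soy (41 → 63). Not NE.

Pure-strategy Nash equilibria: (Corn, Wheat, Wheat); (Soy, Wheat, Canola)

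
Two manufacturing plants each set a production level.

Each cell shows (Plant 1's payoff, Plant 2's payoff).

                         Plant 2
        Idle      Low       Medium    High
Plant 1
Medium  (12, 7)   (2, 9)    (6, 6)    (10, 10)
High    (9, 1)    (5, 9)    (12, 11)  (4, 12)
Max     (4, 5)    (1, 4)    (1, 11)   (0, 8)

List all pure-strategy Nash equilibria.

Mark each player's best response to every combination of opponents' strategies; a profile where every player is best-responding is a pure Nash equilibrium.
Plant 1 against Idle: payoffs 12, 9, 4 → best response Medium.
Plant 1 against Low: payoffs 2, 5, 1 → best response High.
Plant 1 against Medium: payoffs 6, 12, 1 → best response High.
Plant 1 against High: payoffs 10, 4, 0 → best response Medium.
Plant 2 against Medium: payoffs 7, 9, 6, 10 → best response High.
Plant 2 against High: payoffs 1, 9, 11, 12 → best response High.
Plant 2 against Max: payoffs 5, 4, 11, 8 → best response Medium.
Mutual best responses: (Medium, High).

Pure NE: (Medium, High)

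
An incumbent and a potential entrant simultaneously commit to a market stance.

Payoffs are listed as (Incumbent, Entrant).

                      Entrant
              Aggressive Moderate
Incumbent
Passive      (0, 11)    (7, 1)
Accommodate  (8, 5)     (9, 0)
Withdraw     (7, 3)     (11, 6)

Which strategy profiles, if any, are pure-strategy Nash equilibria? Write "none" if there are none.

Incumbent against Aggressive: payoffs 0, 8, 7 → best response Accommodate.
Incumbent against Moderate: payoffs 7, 9, 11 → best response Withdraw.
Entrant against Passive: payoffs 11, 1 → best response Aggressive.
Entrant against Accommodate: payoffs 5, 0 → best response Aggressive.
Entrant against Withdraw: payoffs 3, 6 → best response Moderate.
Mutual best responses: (Accommodate, Aggressive); (Withdraw, Moderate).

Pure-strategy Nash equilibria: (Accommodate, Aggressive); (Withdraw, Moderate)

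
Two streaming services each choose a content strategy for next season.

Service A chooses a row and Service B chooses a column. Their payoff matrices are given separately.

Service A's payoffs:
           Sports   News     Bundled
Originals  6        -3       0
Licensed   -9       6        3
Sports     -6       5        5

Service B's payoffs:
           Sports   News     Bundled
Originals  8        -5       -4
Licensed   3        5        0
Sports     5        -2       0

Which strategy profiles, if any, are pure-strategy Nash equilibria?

Pure-strategy Nash equilibria: (Originals, Sports) and (Licensed, News)

(Originals, Sports): Service A gets 6, best alternative -6; Service B gets 8, best alternative -4. No profitable deviation — NE.
(Originals, News): Service A can switch to Licensed (-3 → 6). Not NE.
(Originals, Bundled): Service A can switch to Licensed (0 → 3). Not NE.
(Licensed, Sports): Service A can switch to Originals (-9 → 6). Not NE.
(Licensed, News): Service A gets 6, best alternative 5; Service B gets 5, best alternative 3. No profitable deviation — NE.
(Licensed, Bundled): Service A can switch to Sports (3 → 5). Not NE.
(Sports, Sports): Service A can switch to Originals (-6 → 6). Not NE.
(Sports, News): Service A can switch to Licensed (5 → 6). Not NE.
(Sports, Bundled): Service B can switch to Sports (0 → 5). Not NE.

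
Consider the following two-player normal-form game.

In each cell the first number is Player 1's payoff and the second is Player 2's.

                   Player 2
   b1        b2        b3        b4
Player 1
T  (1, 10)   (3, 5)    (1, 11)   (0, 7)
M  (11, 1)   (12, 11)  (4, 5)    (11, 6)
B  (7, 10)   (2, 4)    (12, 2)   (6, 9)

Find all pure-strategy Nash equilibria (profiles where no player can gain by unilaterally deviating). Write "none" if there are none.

For each strategy profile, look for a profitable unilateral deviation.
(T, b1): Player 1 can switch to M (1 → 11). Not NE.
(T, b2): Player 1 can switch to M (3 → 12). Not NE.
(T, b3): Player 1 can switch to M (1 → 4). Not NE.
(T, b4): Player 1 can switch to M (0 → 11). Not NE.
(M, b1): Player 2 can switch to b2 (1 → 11). Not NE.
(M, b2): Player 1 gets 12, best alternative 3; Player 2 gets 11, best alternative 6. No profitable deviation — NE.
(M, b3): Player 1 can switch to B (4 → 12). Not NE.
(M, b4): Player 2 can switch to b2 (6 → 11). Not NE.
(B, b1): Player 1 can switch to M (7 → 11). Not NE.
(B, b2): Player 1 can switch to T (2 → 3). Not NE.
(B, b3): Player 2 can switch to b1 (2 → 10). Not NE.
(The remaining 1 profile has a profitable deviation by the same check.)

(M, b2)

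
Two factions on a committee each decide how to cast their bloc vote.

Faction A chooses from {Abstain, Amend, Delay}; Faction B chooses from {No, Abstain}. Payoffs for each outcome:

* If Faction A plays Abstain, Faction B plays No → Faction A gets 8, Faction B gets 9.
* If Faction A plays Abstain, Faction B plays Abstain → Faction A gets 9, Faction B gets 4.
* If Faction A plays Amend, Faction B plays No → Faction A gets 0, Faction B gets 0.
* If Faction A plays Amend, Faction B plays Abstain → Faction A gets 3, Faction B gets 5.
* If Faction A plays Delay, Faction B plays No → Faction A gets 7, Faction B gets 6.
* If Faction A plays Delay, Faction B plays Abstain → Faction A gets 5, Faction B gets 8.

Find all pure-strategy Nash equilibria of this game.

The unique pure-strategy Nash equilibrium is (Abstain, No).

Faction A against No: payoffs 8, 0, 7 → best response Abstain.
Faction A against Abstain: payoffs 9, 3, 5 → best response Abstain.
Faction B against Abstain: payoffs 9, 4 → best response No.
Faction B against Amend: payoffs 0, 5 → best response Abstain.
Faction B against Delay: payoffs 6, 8 → best response Abstain.
Mutual best responses: (Abstain, No).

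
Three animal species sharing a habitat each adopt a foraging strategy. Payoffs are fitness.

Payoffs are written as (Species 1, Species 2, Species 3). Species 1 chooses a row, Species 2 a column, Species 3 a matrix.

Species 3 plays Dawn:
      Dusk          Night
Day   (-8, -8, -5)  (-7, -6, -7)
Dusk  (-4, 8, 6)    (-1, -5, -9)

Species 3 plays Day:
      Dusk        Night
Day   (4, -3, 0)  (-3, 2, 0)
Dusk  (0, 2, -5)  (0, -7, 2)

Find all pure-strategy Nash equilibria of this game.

The unique pure-strategy Nash equilibrium is (Dusk, Dusk, Dawn).

Species 1 against (Dusk, Dawn): payoffs -8, -4 → best response Dusk.
Species 1 against (Dusk, Day): payoffs 4, 0 → best response Day.
Species 1 against (Night, Dawn): payoffs -7, -1 → best response Dusk.
Species 1 against (Night, Day): payoffs -3, 0 → best response Dusk.
Species 2 against (Day, Dawn): payoffs -8, -6 → best response Night.
Species 2 against (Day, Day): payoffs -3, 2 → best response Night.
Species 2 against (Dusk, Dawn): payoffs 8, -5 → best response Dusk.
Species 2 against (Dusk, Day): payoffs 2, -7 → best response Dusk.
Species 3 against (Day, Dusk): payoffs -5, 0 → best response Day.
Species 3 against (Day, Night): payoffs -7, 0 → best response Day.
Species 3 against (Dusk, Dusk): payoffs 6, -5 → best response Dawn.
Species 3 against (Dusk, Night): payoffs -9, 2 → best response Day.
Mutual best responses: (Dusk, Dusk, Dawn).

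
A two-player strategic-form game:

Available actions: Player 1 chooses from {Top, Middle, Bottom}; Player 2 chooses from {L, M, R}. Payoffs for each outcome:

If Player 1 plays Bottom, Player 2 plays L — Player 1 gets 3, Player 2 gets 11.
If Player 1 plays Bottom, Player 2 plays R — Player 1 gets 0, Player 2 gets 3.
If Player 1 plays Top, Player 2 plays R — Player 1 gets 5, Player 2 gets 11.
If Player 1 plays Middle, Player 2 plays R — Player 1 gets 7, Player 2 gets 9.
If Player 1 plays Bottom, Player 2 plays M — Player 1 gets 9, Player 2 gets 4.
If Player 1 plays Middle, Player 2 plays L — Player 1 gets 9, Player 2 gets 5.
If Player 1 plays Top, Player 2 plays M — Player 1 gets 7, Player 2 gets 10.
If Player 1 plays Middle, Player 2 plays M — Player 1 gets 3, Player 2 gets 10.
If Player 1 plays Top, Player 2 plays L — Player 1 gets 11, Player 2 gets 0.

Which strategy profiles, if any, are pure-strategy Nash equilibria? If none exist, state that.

This game has no pure Nash equilibrium.

Player 1 against L: payoffs 11, 9, 3 → best response Top.
Player 1 against M: payoffs 7, 3, 9 → best response Bottom.
Player 1 against R: payoffs 5, 7, 0 → best response Middle.
Player 2 against Top: payoffs 0, 10, 11 → best response R.
Player 2 against Middle: payoffs 5, 10, 9 → best response M.
Player 2 against Bottom: payoffs 11, 4, 3 → best response L.
No profile is a mutual best response for all players.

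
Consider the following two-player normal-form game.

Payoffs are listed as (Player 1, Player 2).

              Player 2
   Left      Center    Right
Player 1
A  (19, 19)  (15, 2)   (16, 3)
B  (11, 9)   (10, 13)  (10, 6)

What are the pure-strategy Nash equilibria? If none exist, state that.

Pure NE: (A, Left)

For each player, find the best response to each opponent profile; mutual best responses are the pure NE.
Player 1 against Left: payoffs 19, 11 → best response A.
Player 1 against Center: payoffs 15, 10 → best response A.
Player 1 against Right: payoffs 16, 10 → best response A.
Player 2 against A: payoffs 19, 2, 3 → best response Left.
Player 2 against B: payoffs 9, 13, 6 → best response Center.
Mutual best responses: (A, Left).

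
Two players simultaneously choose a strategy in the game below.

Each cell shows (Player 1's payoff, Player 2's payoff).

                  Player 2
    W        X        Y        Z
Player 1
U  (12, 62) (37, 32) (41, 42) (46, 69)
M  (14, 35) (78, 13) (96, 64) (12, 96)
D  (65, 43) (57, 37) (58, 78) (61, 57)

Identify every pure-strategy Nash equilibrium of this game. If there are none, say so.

No pure-strategy Nash equilibrium.

Player 1 against W: payoffs 12, 14, 65 → best response D.
Player 1 against X: payoffs 37, 78, 57 → best response M.
Player 1 against Y: payoffs 41, 96, 58 → best response M.
Player 1 against Z: payoffs 46, 12, 61 → best response D.
Player 2 against U: payoffs 62, 32, 42, 69 → best response Z.
Player 2 against M: payoffs 35, 13, 64, 96 → best response Z.
Player 2 against D: payoffs 43, 37, 78, 57 → best response Y.
No profile is a mutual best response for all players.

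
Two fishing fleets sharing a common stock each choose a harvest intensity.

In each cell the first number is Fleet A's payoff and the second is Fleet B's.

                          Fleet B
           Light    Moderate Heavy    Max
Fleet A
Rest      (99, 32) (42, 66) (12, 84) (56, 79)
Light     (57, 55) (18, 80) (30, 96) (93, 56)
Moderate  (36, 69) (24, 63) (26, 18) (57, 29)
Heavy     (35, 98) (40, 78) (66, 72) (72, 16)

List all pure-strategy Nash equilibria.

This game has no pure Nash equilibrium.

(Rest, Light): Fleet B can switch to Moderate (32 → 66). Not NE.
(Rest, Moderate): Fleet B can switch to Heavy (66 → 84). Not NE.
(Rest, Heavy): Fleet A can switch to Light (12 → 30). Not NE.
(Rest, Max): Fleet A can switch to Light (56 → 93). Not NE.
(Light, Light): Fleet A can switch to Rest (57 → 99). Not NE.
(Light, Moderate): Fleet A can switch to Rest (18 → 42). Not NE.
(Light, Heavy): Fleet A can switch to Heavy (30 → 66). Not NE.
(Light, Max): Fleet B can switch to Moderate (56 → 80). Not NE.
(Moderate, Light): Fleet A can switch to Rest (36 → 99). Not NE.
(Moderate, Moderate): Fleet A can switch to Rest (24 → 42). Not NE.
(The remaining 6 profiles each have a profitable deviation by the same check.)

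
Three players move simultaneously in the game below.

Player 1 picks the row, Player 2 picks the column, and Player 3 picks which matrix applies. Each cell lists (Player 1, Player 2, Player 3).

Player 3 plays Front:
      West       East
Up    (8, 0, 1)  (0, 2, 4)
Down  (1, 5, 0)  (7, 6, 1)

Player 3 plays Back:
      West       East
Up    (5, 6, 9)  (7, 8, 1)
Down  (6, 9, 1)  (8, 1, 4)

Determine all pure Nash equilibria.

Player 1 against (West, Front): payoffs 8, 1 → best response Up.
Player 1 against (West, Back): payoffs 5, 6 → best response Down.
Player 1 against (East, Front): payoffs 0, 7 → best response Down.
Player 1 against (East, Back): payoffs 7, 8 → best response Down.
Player 2 against (Up, Front): payoffs 0, 2 → best response East.
Player 2 against (Up, Back): payoffs 6, 8 → best response East.
Player 2 against (Down, Front): payoffs 5, 6 → best response East.
Player 2 against (Down, Back): payoffs 9, 1 → best response West.
Player 3 against (Up, West): payoffs 1, 9 → best response Back.
Player 3 against (Up, East): payoffs 4, 1 → best response Front.
Player 3 against (Down, West): payoffs 0, 1 → best response Back.
Player 3 against (Down, East): payoffs 1, 4 → best response Back.
Mutual best responses: (Down, West, Back).

(Down, West, Back)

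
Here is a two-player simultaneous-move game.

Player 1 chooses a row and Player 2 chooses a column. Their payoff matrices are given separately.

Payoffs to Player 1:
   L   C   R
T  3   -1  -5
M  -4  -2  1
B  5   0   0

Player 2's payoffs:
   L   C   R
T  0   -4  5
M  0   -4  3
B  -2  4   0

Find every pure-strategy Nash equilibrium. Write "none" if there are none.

The pure Nash equilibria are (M, R); (B, C).

Player 1 against L: payoffs 3, -4, 5 → best response B.
Player 1 against C: payoffs -1, -2, 0 → best response B.
Player 1 against R: payoffs -5, 1, 0 → best response M.
Player 2 against T: payoffs 0, -4, 5 → best response R.
Player 2 against M: payoffs 0, -4, 3 → best response R.
Player 2 against B: payoffs -2, 4, 0 → best response C.
Mutual best responses: (M, R); (B, C).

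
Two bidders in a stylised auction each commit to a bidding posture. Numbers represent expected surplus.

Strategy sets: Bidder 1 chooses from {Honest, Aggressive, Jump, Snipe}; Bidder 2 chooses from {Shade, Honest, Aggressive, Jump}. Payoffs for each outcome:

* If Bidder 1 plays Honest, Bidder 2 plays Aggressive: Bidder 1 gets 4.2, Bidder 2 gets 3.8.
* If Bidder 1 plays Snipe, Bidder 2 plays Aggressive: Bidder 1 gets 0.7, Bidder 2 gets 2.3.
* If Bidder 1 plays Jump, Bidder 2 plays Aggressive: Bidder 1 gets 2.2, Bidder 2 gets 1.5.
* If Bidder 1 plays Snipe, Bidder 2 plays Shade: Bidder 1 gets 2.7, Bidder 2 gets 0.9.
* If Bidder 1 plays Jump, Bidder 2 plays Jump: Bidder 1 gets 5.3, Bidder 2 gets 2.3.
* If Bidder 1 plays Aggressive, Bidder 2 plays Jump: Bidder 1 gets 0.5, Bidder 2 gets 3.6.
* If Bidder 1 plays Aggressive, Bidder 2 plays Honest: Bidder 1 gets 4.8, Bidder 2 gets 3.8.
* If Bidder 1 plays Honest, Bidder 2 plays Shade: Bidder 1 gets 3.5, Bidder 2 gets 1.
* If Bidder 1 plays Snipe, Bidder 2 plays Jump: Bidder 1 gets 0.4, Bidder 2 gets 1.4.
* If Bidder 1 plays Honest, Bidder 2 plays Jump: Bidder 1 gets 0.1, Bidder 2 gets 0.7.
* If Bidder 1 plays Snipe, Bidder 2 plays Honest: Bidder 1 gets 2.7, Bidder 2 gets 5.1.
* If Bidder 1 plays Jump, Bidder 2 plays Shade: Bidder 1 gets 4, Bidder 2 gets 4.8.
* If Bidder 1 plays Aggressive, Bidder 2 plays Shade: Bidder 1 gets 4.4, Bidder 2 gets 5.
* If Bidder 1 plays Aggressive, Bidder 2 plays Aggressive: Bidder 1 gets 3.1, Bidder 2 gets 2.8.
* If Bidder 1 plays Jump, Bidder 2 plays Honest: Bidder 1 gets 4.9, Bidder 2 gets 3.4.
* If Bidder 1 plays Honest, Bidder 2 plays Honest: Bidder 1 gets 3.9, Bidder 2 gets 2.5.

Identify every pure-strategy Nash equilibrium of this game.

(Honest, Aggressive); (Aggressive, Shade)

Mark each player's best response to every combination of opponents' strategies; a profile where every player is best-responding is a pure Nash equilibrium.
Bidder 1 against Shade: payoffs 3.5, 4.4, 4, 2.7 → best response Aggressive.
Bidder 1 against Honest: payoffs 3.9, 4.8, 4.9, 2.7 → best response Jump.
Bidder 1 against Aggressive: payoffs 4.2, 3.1, 2.2, 0.7 → best response Honest.
Bidder 1 against Jump: payoffs 0.1, 0.5, 5.3, 0.4 → best response Jump.
Bidder 2 against Honest: payoffs 1, 2.5, 3.8, 0.7 → best response Aggressive.
Bidder 2 against Aggressive: payoffs 5, 3.8, 2.8, 3.6 → best response Shade.
Bidder 2 against Jump: payoffs 4.8, 3.4, 1.5, 2.3 → best response Shade.
Bidder 2 against Snipe: payoffs 0.9, 5.1, 2.3, 1.4 → best response Honest.
Mutual best responses: (Honest, Aggressive); (Aggressive, Shade).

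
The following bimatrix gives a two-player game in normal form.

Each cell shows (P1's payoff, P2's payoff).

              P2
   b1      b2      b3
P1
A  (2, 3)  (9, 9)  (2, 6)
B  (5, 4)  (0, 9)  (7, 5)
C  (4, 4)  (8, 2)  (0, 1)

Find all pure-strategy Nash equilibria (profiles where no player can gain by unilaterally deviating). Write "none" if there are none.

Pure NE: (A, b2)

(A, b1): P1 can switch to B (2 → 5). Not NE.
(A, b2): P1 gets 9, best alternative 8; P2 gets 9, best alternative 6. No profitable deviation — NE.
(A, b3): P1 can switch to B (2 → 7). Not NE.
(B, b1): P2 can switch to b2 (4 → 9). Not NE.
(B, b2): P1 can switch to A (0 → 9). Not NE.
(B, b3): P2 can switch to b2 (5 → 9). Not NE.
(C, b1): P1 can switch to B (4 → 5). Not NE.
(The remaining 2 profiles each have a profitable deviation by the same check.)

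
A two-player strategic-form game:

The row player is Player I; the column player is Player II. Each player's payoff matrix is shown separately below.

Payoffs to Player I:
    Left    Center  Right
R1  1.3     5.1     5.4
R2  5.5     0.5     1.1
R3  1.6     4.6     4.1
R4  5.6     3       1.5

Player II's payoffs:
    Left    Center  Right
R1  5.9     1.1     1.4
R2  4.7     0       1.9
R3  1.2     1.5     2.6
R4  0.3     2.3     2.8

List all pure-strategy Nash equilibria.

There is no pure-strategy Nash equilibrium.

For each strategy profile, look for a profitable unilateral deviation.
(R1, Left): Player I can switch to R2 (1.3 → 5.5). Not NE.
(R1, Center): Player II can switch to Left (1.1 → 5.9). Not NE.
(R1, Right): Player II can switch to Left (1.4 → 5.9). Not NE.
(R2, Left): Player I can switch to R4 (5.5 → 5.6). Not NE.
(R2, Center): Player I can switch to R1 (0.5 → 5.1). Not NE.
(R2, Right): Player I can switch to R1 (1.1 → 5.4). Not NE.
(R3, Left): Player I can switch to R2 (1.6 → 5.5). Not NE.
(R3, Center): Player I can switch to R1 (4.6 → 5.1). Not NE.
(R3, Right): Player I can switch to R1 (4.1 → 5.4). Not NE.
(R4, Left): Player II can switch to Center (0.3 → 2.3). Not NE.
(The remaining 2 profiles each have a profitable deviation by the same check.)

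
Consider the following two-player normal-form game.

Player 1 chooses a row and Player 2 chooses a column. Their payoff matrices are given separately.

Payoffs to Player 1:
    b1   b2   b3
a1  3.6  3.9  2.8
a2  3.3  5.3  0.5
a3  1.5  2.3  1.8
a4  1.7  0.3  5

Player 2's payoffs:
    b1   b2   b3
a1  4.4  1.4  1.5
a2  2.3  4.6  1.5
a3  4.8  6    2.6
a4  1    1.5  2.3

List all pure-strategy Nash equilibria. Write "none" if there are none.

Pure-strategy Nash equilibria: (a1, b1) and (a2, b2) and (a4, b3)

(a1, b1): Player 1 gets 3.6, best alternative 3.3; Player 2 gets 4.4, best alternative 1.5. No profitable deviation — NE.
(a1, b2): Player 1 can switch to a2 (3.9 → 5.3). Not NE.
(a1, b3): Player 1 can switch to a4 (2.8 → 5). Not NE.
(a2, b1): Player 1 can switch to a1 (3.3 → 3.6). Not NE.
(a2, b2): Player 1 gets 5.3, best alternative 3.9; Player 2 gets 4.6, best alternative 2.3. No profitable deviation — NE.
(a2, b3): Player 1 can switch to a1 (0.5 → 2.8). Not NE.
(a3, b1): Player 1 can switch to a1 (1.5 → 3.6). Not NE.
(a3, b2): Player 1 can switch to a1 (2.3 → 3.9). Not NE.
(a4, b3): Player 1 gets 5, best alternative 2.8; Player 2 gets 2.3, best alternative 1.5. No profitable deviation — NE.
(The remaining 3 profiles each have a profitable deviation by the same check.)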